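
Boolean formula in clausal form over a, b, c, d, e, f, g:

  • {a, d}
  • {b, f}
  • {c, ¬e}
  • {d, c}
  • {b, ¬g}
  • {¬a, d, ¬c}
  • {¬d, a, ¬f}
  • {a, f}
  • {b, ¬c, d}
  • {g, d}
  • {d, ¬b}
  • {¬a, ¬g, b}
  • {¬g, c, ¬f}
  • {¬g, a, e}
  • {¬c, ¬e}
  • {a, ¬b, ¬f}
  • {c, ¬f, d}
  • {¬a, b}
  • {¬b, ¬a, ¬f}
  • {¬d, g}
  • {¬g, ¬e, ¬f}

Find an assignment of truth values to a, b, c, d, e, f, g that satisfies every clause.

a=True, b=True, c=True, d=True, e=False, f=False, g=True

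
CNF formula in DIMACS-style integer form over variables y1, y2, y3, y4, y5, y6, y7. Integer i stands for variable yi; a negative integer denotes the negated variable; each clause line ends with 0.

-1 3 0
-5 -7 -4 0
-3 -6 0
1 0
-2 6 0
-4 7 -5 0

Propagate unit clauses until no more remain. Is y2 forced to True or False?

False

(y1) is a unit clause: y1 = True.
(~y1 | y3) with y1 = True leaves only y3, so y3 = True.
From (~y3 | ~y6) and y3 = True: y6 = False.
(y6 | ~y2): since y6 = False, the clause reduces to (~y2). y2 = False.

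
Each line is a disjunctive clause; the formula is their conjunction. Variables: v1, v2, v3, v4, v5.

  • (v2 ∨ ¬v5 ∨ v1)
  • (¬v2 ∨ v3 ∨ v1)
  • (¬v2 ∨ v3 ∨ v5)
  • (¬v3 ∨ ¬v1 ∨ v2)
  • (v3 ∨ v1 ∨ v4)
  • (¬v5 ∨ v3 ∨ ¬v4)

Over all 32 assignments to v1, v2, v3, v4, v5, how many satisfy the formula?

Case analysis on v3 and v1:
  v3=T, v1=T: remaining (v2,v4,v5) ∈ {(T,F,F); (T,F,T); (T,T,F); (T,T,T)} — 4.
  v3=T, v1=F: v4 free; 3 ways for (v2,v5) × 2^1 = 6.
  v3=F, v1=T: remaining (v2,v4,v5) ∈ {(F,F,F); (F,F,T); (F,T,F); (T,F,T)} — 4.
  v3=F, v1=F: remaining (v2,v4,v5) ∈ {(F,T,F)} — 1.
Total: 4 + 6 + 4 + 1 = 15.

15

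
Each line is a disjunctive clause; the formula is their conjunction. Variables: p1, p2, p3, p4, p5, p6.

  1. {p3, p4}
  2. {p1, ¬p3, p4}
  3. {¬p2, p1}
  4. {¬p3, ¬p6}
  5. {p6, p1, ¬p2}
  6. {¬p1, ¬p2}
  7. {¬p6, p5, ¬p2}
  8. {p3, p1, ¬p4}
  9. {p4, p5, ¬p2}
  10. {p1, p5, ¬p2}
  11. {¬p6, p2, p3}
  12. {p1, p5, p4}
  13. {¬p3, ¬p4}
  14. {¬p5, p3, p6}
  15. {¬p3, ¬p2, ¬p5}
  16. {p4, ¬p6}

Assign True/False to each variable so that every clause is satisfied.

p1 = True, p2 = False, p3 = True, p4 = False, p5 = True, p6 = False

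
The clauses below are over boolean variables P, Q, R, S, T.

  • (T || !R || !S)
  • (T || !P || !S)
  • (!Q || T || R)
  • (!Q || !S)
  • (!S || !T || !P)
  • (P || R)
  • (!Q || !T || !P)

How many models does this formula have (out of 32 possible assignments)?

10

Case analysis on T and P:
  T=T, P=T: remaining (Q,R,S) ∈ {(F,F,F); (F,T,F)} — 2.
  T=T, P=F: remaining (Q,R,S) ∈ {(F,T,F); (F,T,T); (T,T,F)} — 3.
  T=F, P=T: remaining (Q,R,S) ∈ {(F,F,F); (F,T,F); (T,T,F)} — 3.
  T=F, P=F: remaining (Q,R,S) ∈ {(F,T,F); (T,T,F)} — 2.
Total: 2 + 3 + 3 + 2 = 10.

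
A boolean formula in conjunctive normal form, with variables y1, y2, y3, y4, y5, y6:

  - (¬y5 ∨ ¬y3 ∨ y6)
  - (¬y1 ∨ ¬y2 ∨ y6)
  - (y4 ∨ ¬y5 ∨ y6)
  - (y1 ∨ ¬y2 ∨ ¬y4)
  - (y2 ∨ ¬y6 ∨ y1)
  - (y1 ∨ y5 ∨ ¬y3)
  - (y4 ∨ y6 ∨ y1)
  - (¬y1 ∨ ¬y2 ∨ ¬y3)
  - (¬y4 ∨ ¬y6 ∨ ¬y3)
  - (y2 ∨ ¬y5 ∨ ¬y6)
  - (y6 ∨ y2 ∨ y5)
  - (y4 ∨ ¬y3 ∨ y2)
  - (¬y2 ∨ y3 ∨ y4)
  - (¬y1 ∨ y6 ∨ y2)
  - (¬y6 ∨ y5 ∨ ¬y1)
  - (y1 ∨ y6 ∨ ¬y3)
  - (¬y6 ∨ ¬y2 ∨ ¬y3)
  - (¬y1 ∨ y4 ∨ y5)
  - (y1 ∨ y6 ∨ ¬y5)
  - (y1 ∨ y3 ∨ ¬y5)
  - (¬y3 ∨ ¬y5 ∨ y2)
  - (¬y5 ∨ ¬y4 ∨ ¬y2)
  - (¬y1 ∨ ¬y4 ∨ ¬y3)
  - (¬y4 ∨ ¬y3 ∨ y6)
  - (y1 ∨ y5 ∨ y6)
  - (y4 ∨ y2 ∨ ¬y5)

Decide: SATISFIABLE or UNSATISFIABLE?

UNSATISFIABLE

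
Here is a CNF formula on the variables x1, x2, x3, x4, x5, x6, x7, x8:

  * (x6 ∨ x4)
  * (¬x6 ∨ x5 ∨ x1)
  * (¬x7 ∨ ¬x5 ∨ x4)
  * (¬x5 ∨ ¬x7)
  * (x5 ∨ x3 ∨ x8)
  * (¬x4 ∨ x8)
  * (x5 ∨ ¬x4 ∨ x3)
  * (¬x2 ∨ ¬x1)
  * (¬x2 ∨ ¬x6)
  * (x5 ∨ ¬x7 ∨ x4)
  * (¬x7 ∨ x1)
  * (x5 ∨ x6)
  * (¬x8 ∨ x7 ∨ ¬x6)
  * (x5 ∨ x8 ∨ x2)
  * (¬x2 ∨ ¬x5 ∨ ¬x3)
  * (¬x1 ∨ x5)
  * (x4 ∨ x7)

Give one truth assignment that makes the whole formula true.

x1=0  x2=1  x3=0  x4=1  x5=1  x6=0  x7=0  x8=1

Branch on x1: take x1 = False.
  then x7 is forced to False.
  then x4 is forced to True.
  then x8 is forced to True.
  then x6 is forced to False.
  then x5 is forced to True.
For the remaining variables, x2 = True, x3 = False works.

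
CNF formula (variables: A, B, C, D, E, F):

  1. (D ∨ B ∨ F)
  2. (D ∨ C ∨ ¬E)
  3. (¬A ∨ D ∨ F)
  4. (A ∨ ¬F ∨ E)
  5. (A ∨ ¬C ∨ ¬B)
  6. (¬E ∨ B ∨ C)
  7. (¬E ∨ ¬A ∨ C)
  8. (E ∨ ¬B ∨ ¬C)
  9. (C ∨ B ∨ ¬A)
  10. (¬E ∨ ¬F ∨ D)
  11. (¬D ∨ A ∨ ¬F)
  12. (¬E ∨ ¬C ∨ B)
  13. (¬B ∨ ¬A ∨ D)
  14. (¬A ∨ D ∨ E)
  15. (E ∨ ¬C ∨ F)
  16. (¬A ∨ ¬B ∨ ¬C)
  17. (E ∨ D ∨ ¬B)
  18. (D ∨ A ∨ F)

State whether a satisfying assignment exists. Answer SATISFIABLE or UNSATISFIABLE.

Try A = False.
Try B = True.
  then C is forced to False.
Set D = True and propagate.
  then F is forced to False.
E is now unconstrained; take E = False.
So A=F, B=T, C=F, D=T, E=F, F=F is a satisfying assignment.

SATISFIABLE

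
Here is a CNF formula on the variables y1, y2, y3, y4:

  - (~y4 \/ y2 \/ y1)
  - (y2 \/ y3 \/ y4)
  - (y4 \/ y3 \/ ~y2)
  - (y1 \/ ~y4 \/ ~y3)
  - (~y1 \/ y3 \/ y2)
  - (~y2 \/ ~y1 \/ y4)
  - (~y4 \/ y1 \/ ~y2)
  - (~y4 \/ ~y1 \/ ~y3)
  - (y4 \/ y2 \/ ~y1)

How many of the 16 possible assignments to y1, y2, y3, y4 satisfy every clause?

3

The models are:
  y1=F y2=F y3=T y4=F
  y1=F y2=T y3=T y4=F
  y1=T y2=T y3=F y4=T
Count: 3.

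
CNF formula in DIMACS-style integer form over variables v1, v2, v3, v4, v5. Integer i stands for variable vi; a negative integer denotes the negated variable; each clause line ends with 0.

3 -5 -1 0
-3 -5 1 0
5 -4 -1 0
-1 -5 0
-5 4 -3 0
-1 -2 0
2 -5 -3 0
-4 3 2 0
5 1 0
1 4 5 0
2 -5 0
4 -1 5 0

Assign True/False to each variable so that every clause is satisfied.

v1=False, v2=True, v3=False, v4=False, v5=True

Check each clause:
  1. (~v5 | v3 | ~v1) — ~v1 is true.
  2. (v1 | ~v3 | ~v5) — ~v3 is true.
  3. (v5 | ~v1 | ~v4) — ~v4 is true.
  4. (~v1 | ~v5) — ~v1 is true.
  5. (~v5 | v4 | ~v3) — ~v3 is true.
  6. (~v1 | ~v2) — ~v1 is true.
  7. (~v3 | v2 | ~v5) — v2 is true.
  8. (v3 | v2 | ~v4) — v2 is true.
  9. (v1 | v5) — v5 is true.
  10. (v4 | v5 | v1) — v5 is true.
  11. (v2 | ~v5) — v2 is true.
  12. (v4 | ~v1 | v5) — v5 is true.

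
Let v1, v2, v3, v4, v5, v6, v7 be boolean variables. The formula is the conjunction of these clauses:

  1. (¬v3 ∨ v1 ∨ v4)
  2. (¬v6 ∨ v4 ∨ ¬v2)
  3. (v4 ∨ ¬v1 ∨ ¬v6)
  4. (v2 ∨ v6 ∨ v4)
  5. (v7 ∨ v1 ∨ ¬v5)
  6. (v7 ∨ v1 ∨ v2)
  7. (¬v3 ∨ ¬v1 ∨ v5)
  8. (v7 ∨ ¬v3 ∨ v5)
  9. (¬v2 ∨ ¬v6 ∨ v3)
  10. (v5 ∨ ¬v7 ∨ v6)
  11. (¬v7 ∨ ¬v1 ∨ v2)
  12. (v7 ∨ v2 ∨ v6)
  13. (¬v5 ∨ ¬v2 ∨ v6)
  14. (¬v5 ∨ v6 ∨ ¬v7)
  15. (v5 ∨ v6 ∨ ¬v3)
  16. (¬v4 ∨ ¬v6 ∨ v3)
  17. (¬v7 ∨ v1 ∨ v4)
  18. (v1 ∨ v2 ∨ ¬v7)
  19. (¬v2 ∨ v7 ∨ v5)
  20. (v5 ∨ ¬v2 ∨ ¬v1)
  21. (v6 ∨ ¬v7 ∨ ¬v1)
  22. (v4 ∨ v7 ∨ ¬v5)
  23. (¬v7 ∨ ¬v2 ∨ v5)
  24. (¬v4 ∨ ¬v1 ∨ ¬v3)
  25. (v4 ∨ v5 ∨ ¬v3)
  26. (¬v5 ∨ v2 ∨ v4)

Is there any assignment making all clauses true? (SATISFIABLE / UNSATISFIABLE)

Set v1 = False and propagate.
Branch on v2: take v2 = True.
The remaining clauses are satisfied by v3 = True, v4 = True, v5 = True, v6 = True, v7 = True.
So v1=0, v2=1, v3=1, v4=1, v5=1, v6=1, v7=1 is a satisfying assignment.

SATISFIABLE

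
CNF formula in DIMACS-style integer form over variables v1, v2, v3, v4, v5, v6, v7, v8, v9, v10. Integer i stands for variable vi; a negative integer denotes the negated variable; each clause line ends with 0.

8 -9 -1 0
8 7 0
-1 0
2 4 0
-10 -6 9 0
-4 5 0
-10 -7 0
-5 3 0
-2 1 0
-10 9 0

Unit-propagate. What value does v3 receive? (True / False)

True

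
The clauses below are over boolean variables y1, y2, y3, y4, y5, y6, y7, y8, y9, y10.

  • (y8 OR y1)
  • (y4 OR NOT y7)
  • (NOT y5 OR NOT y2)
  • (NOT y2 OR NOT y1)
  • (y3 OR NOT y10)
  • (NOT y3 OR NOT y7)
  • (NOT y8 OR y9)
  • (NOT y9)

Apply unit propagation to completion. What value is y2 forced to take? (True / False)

False

Unit clause (NOT y9) sets y9 = False.
From (y9 OR NOT y8) and y9 = False: y8 = False.
In (y1 OR y8), y8 is now false; y1 must hold, so y1 = True.
(NOT y1 OR NOT y2) with y1 = True leaves only NOT y2, so y2 = False.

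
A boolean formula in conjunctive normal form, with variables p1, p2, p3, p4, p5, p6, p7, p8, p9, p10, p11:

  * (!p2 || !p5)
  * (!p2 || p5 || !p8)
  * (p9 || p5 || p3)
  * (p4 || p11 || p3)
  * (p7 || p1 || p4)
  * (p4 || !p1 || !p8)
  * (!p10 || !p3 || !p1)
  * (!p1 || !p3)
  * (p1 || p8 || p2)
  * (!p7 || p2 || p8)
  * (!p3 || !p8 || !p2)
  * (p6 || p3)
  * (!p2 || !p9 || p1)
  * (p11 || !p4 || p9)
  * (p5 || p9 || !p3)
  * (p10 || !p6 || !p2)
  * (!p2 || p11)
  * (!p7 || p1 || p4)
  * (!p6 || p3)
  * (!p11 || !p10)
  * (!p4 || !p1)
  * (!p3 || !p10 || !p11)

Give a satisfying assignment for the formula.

p1=F  p2=F  p3=T  p4=T  p5=F  p6=F  p7=F  p8=T  p9=T  p10=T  p11=F

Check each clause:
  1. (!p2 || !p5) — !p5 is true.
  2. (p5 || !p8 || !p2) — !p2 is true.
  3. (p3 || p9 || p5) — p9 is true.
  4. (p3 || p4 || p11) — p3 is true.
  5. (p1 || p4 || p7) — p4 is true.
  6. (!p1 || p4 || !p8) — p4 is true.
  7. (!p3 || !p10 || !p1) — !p1 is true.
  8. (!p3 || !p1) — !p1 is true.
  9. (p1 || p2 || p8) — p8 is true.
  10. (!p7 || p8 || p2) — p8 is true.
  11. (!p8 || !p3 || !p2) — !p2 is true.
  12. (p6 || p3) — p3 is true.
  13. (p1 || !p2 || !p9) — !p2 is true.
  14. (!p4 || p11 || p9) — p9 is true.
  15. (p5 || p9 || !p3) — p9 is true.
  16. (p10 || !p6 || !p2) — !p6 is true.
  17. (p11 || !p2) — !p2 is true.
  18. (!p7 || p1 || p4) — p4 is true.
  19. (p3 || !p6) — !p6 is true.
  20. (!p11 || !p10) — !p11 is true.
  21. (!p1 || !p4) — !p1 is true.
  22. (!p11 || !p3 || !p10) — !p11 is true.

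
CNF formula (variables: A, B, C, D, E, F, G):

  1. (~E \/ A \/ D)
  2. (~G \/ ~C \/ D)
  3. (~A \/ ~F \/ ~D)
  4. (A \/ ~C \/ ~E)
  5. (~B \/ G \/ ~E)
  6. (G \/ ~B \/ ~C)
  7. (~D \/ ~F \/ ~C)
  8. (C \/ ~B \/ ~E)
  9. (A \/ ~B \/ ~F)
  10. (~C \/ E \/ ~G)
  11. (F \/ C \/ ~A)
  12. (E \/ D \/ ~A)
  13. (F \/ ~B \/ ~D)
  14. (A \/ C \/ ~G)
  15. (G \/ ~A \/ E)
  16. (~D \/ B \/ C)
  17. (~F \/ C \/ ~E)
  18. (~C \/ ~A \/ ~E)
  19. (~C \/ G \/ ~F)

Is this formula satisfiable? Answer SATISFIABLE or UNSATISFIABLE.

SATISFIABLE

Try A = False.
For the remaining variables, B = False, C = False, D = False, E = False, F = False, G = False works.
So A=0, B=0, C=0, D=0, E=0, F=0, G=0 is a satisfying assignment.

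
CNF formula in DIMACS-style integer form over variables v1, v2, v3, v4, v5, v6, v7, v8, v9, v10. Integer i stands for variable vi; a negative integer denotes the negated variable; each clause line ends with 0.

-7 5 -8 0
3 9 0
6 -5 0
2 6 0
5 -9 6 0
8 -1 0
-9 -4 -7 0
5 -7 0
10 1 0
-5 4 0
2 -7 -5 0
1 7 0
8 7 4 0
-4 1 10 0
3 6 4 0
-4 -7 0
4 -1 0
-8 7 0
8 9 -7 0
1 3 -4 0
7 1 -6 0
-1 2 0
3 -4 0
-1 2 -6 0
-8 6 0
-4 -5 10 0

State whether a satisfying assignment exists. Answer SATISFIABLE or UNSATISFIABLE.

v4 = True:
  propagation gives v7=False, v1=True, v8=True; an empty clause results — contradiction.
v4 = False:
  propagation gives v5=False, v7=False, v1=True; an empty clause results — contradiction.
Every branch closes, so no satisfying assignment exists.

UNSATISFIABLE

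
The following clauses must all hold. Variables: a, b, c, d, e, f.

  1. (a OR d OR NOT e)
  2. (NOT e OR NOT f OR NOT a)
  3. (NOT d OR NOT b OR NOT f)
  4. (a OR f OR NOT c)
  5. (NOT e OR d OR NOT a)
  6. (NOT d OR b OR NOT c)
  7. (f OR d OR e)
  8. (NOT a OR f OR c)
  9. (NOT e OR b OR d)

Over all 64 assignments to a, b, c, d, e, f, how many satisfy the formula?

17

Case analysis on d and a:
  d=1, a=1: remaining (b,c,e,f) ∈ {(0,0,0,1); (1,1,0,0); (1,1,1,0)} — 3.
  d=1, a=0: e free; 3 ways for (b,c,f) × 2^1 = 6.
  d=0, a=1: remaining (b,c,e,f) ∈ {(0,0,0,1); (0,1,0,1); (1,0,0,1); (1,1,0,1)} — 4.
  d=0, a=0: remaining (b,c,e,f) ∈ {(0,0,0,1); (0,1,0,1); (1,0,0,1); (1,1,0,1)} — 4.
Total: 3 + 6 + 4 + 4 = 17.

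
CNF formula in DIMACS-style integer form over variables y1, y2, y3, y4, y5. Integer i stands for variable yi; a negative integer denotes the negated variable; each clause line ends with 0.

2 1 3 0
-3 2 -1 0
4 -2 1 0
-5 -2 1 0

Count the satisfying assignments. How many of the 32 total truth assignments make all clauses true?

18

Case analysis on y1 and y2:
  y1=T, y2=T: y3, y4, y5 free → 2^3 = 8.
  y1=T, y2=F: remaining (y3,y4,y5) ∈ {(F,F,F); (F,F,T); (F,T,F); (F,T,T)} — 4.
  y1=F, y2=T: remaining (y3,y4,y5) ∈ {(F,T,F); (T,T,F)} — 2.
  y1=F, y2=F: remaining (y3,y4,y5) ∈ {(T,F,F); (T,F,T); (T,T,F); (T,T,T)} — 4.
Total: 8 + 4 + 2 + 4 = 18.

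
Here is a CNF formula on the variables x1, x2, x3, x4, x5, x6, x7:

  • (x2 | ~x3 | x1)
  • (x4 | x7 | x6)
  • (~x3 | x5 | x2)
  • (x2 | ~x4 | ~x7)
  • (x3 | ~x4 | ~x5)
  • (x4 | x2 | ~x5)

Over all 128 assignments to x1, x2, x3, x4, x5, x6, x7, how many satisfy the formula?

Case analysis on x2 and x4:
  x2=T, x4=T: x1, x6, x7 free; 3 ways for (x3,x5) × 2^3 = 24.
  x2=T, x4=F: x1, x3, x5 free; 3 ways for (x6,x7) × 2^3 = 24.
  x2=F, x4=T: x6 free; 3 ways for (x1,x3,x5,x7) × 2^1 = 6.
  x2=F, x4=F: x1 free; 3 ways for (x3,x5,x6,x7) × 2^1 = 6.
Total: 24 + 24 + 6 + 6 = 60.

60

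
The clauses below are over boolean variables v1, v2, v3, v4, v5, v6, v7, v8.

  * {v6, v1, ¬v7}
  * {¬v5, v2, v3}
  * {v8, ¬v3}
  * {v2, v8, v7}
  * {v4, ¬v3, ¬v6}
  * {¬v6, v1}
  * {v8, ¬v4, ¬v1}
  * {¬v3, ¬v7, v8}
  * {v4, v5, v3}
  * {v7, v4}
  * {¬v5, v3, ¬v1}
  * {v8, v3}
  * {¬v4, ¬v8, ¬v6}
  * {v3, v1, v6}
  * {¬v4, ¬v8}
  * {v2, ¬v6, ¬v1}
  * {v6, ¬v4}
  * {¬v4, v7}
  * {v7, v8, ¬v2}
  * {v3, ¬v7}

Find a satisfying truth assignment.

v1=True, v2=True, v3=True, v4=False, v5=False, v6=False, v7=True, v8=True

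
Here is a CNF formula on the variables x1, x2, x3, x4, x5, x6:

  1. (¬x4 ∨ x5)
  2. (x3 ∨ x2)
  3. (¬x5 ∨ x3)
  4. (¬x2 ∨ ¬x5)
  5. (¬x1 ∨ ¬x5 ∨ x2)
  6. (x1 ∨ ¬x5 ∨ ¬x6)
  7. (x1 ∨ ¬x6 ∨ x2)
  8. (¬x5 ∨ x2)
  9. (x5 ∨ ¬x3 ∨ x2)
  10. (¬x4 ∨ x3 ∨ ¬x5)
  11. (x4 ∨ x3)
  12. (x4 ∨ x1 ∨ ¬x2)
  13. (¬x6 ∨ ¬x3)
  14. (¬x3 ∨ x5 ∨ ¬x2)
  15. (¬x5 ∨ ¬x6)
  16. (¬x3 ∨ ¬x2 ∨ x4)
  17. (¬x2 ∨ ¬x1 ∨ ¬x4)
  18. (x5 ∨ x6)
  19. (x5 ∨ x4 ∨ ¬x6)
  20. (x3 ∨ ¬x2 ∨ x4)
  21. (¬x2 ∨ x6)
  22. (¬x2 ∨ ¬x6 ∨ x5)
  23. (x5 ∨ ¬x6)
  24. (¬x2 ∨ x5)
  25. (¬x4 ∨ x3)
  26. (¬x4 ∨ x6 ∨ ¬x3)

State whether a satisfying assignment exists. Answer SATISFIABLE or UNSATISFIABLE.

x5 = True:
  propagation gives x3=True, x2=False; an empty clause results — contradiction.
x5 = False:
  propagation gives x4=False, x3=True, x2=True; an empty clause results — contradiction.
Every branch closes, so no satisfying assignment exists.

UNSATISFIABLE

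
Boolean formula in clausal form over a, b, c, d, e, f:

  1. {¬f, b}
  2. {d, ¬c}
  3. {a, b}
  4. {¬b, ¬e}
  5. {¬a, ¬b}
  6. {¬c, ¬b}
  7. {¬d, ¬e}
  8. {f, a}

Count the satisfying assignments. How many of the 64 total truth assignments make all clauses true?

6

Satisfying assignments:
  a=0 b=1 c=0 d=0 e=0 f=1
  a=0 b=1 c=0 d=1 e=0 f=1
  a=1 b=0 c=0 d=0 e=0 f=0
  a=1 b=0 c=0 d=0 e=1 f=0
  a=1 b=0 c=0 d=1 e=0 f=0
  a=1 b=0 c=1 d=1 e=0 f=0
Count: 6.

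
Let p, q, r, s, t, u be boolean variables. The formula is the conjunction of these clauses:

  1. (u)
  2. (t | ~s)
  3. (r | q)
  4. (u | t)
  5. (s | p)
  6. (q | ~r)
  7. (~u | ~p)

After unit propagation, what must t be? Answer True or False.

True

Unit clause (u) sets u = True.
(~u | ~p): since u = True, the clause reduces to (~p). p = False.
(p | s) with p = False leaves only s, so s = True.
(t | ~s): since s = True, the clause reduces to (t). t = True.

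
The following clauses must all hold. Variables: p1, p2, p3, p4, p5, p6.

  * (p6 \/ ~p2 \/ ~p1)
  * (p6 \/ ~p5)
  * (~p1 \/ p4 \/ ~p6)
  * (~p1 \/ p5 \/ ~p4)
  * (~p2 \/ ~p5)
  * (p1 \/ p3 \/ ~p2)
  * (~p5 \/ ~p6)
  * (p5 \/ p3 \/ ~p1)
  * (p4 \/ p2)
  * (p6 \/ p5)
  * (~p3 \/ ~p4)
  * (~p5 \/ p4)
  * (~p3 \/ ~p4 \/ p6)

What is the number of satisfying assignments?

2

The models are:
  p1=0 p2=0 p3=0 p4=1 p5=0 p6=1
  p1=0 p2=1 p3=1 p4=0 p5=0 p6=1
Count: 2.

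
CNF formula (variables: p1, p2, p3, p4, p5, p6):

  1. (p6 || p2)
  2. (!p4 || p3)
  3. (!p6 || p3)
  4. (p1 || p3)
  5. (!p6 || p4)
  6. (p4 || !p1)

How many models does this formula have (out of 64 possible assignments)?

14

Split on p3, then p4.
  p3=T, p4=T: p1, p5 free; 3 ways for (p2,p6) × 2^2 = 12.
  p3=T, p4=F: remaining (p1,p2,p5,p6) ∈ {(F,T,F,F); (F,T,T,F)} — 2.
  p3=F, p4=T: a clause becomes empty — 0.
  p3=F, p4=F: a clause becomes empty — 0.
Total: 12 + 2 + 0 + 0 = 14.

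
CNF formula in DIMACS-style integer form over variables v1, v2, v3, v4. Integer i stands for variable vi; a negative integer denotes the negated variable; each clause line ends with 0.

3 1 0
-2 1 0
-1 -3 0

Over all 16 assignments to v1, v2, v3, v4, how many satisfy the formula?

6

Satisfying assignments:
  v1=0 v2=0 v3=1 v4=0
  v1=0 v2=0 v3=1 v4=1
  v1=1 v2=0 v3=0 v4=0
  v1=1 v2=0 v3=0 v4=1
  v1=1 v2=1 v3=0 v4=0
  v1=1 v2=1 v3=0 v4=1
That's 6 in total.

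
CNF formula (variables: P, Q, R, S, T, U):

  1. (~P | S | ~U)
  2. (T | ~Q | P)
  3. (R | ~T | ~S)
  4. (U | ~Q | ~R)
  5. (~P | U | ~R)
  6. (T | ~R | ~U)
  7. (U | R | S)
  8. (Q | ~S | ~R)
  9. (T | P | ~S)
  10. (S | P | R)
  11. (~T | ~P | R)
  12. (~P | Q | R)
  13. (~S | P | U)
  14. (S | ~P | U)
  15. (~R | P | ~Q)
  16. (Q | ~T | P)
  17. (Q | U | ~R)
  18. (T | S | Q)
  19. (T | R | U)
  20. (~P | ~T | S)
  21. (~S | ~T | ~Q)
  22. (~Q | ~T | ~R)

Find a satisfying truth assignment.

P=T, Q=T, R=F, S=T, T=F, U=T

Check each clause:
  1. (~P | ~U | S) — S is true.
  2. (T | P | ~Q) — P is true.
  3. (~S | ~T | R) — ~T is true.
  4. (~Q | U | ~R) — ~R is true.
  5. (~P | U | ~R) — ~R is true.
  6. (T | ~U | ~R) — ~R is true.
  7. (S | U | R) — S is true.
  8. (Q | ~S | ~R) — Q is true.
  9. (~S | T | P) — P is true.
  10. (P | R | S) — P is true.
  11. (R | ~P | ~T) — ~T is true.
  12. (Q | ~P | R) — Q is true.
  13. (~S | P | U) — P is true.
  14. (S | U | ~P) — S is true.
  15. (~Q | ~R | P) — P is true.
  16. (P | Q | ~T) — P is true.
  17. (U | Q | ~R) — Q is true.
  18. (Q | T | S) — Q is true.
  19. (U | T | R) — U is true.
  20. (~T | ~P | S) — ~T is true.
  21. (~T | ~Q | ~S) — ~T is true.
  22. (~R | ~Q | ~T) — ~T is true.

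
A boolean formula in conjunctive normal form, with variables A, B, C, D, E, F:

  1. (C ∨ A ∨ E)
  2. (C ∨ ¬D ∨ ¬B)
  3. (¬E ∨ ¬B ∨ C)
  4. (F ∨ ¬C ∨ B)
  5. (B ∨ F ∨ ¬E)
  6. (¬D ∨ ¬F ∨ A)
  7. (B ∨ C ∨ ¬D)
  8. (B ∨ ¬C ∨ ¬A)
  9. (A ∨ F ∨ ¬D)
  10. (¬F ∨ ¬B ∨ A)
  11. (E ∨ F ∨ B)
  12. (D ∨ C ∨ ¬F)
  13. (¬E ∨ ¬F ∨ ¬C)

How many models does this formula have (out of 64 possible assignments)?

10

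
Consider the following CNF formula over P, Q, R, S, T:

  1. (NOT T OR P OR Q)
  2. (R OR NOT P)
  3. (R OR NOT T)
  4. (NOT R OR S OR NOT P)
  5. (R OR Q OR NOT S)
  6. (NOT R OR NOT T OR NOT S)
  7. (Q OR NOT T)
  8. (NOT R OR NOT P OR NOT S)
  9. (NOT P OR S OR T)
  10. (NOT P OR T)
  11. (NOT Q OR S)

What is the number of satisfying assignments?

Satisfying assignments:
  P=0 Q=0 R=0 S=0 T=0
  P=0 Q=0 R=1 S=0 T=0
  P=0 Q=0 R=1 S=1 T=0
  P=0 Q=1 R=0 S=1 T=0
  P=0 Q=1 R=1 S=1 T=0
Count: 5.

5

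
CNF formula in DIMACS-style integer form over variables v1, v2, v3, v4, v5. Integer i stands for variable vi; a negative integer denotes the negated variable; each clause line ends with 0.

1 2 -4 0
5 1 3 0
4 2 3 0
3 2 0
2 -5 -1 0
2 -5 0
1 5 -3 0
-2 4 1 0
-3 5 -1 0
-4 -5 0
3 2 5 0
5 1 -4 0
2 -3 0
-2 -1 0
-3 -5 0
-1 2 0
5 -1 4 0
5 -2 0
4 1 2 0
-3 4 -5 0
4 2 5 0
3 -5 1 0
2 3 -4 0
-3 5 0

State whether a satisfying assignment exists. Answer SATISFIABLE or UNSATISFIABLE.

UNSATISFIABLE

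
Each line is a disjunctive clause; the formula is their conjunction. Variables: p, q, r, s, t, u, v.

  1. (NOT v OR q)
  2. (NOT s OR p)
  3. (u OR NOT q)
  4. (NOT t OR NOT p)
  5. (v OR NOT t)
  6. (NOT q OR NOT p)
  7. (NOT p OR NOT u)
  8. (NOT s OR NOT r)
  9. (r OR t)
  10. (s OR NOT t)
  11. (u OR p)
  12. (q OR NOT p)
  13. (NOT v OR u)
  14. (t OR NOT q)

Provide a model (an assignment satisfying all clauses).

p = False  q = False  r = True  s = False  t = False  u = True  v = False

Branch on p: take p = False.
  then s is forced to False.
  then t is forced to False.
  then r is forced to True.
  then u is forced to True.
  then q is forced to False.
  then v is forced to False.
Every clause has at least one true literal under this assignment.
Check each clause:
  1. (NOT v OR q) — NOT v is true.
  2. (NOT s OR p) — NOT s is true.
  3. (u OR NOT q) — u is true.
  4. (NOT t OR NOT p) — NOT t is true.
  5. (NOT t OR v) — NOT t is true.
  6. (NOT q OR NOT p) — NOT q is true.
  7. (NOT p OR NOT u) — NOT p is true.
  8. (NOT r OR NOT s) — NOT s is true.
  9. (t OR r) — r is true.
  10. (NOT t OR s) — NOT t is true.
  11. (u OR p) — u is true.
  12. (q OR NOT p) — NOT p is true.
  13. (NOT v OR u) — NOT v is true.
  14. (NOT q OR t) — NOT q is true.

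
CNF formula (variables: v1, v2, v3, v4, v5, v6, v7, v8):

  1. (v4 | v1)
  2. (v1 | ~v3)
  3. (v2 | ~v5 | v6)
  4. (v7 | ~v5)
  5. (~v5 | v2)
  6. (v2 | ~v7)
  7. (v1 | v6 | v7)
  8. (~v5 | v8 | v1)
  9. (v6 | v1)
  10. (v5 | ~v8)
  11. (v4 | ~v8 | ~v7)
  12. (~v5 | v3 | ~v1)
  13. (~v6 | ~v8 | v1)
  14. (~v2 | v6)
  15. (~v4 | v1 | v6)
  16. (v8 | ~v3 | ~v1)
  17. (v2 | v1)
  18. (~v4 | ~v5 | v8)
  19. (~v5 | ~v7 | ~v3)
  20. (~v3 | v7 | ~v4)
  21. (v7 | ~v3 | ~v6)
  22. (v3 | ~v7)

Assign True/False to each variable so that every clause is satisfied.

Branch on v1: take v1 = True.
Set v2 = False and propagate.
  then v5 is forced to False.
  then v7 is forced to False.
  then v8 is forced to False.
  then v3 is forced to False.
v4, v6 are now unconstrained; take v4 = True, v6 = False.

v1=True, v2=False, v3=False, v4=True, v5=False, v6=False, v7=False, v8=False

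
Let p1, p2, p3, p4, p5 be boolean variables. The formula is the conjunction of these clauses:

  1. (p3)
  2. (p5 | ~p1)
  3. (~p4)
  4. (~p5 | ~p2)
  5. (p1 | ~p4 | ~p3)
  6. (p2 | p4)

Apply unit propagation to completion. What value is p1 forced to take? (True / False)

(p3) is a unit clause: p3 = True.
(~p4) stands alone — p4 = False.
(p2 | p4): since p4 = False, the clause reduces to (p2). p2 = True.
(~p5 | ~p2): since p2 = True, the clause reduces to (~p5). p5 = False.
From (~p1 | p5) and p5 = False: p1 = False.

False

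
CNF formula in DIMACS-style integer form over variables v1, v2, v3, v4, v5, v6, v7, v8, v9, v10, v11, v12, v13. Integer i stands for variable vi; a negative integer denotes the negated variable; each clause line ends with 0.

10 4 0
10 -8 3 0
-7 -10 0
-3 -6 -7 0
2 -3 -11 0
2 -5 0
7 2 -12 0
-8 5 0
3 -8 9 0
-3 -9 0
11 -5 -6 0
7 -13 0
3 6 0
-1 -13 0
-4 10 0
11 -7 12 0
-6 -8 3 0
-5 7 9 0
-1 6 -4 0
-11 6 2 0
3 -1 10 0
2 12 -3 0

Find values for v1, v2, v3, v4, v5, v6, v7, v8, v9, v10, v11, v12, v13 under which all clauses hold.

v1 = 0  v2 = 1  v3 = 1  v4 = 0  v5 = 0  v6 = 0  v7 = 0  v8 = 0  v9 = 0  v10 = 1  v11 = 1  v12 = 1  v13 = 0

v1 occurs only negated in the remaining clauses — set v1 = False.
Pure literal: v2 appears only positively; assign v2 = True.
Branch on v3: take v3 = True.
  then v9 is forced to False.
For the remaining variables, v4 = False, v5 = False, v6 = False, v7 = False, v8 = False, v10 = True, v11 = True, v12 = True, v13 = False works.
Every clause has at least one true literal under this assignment.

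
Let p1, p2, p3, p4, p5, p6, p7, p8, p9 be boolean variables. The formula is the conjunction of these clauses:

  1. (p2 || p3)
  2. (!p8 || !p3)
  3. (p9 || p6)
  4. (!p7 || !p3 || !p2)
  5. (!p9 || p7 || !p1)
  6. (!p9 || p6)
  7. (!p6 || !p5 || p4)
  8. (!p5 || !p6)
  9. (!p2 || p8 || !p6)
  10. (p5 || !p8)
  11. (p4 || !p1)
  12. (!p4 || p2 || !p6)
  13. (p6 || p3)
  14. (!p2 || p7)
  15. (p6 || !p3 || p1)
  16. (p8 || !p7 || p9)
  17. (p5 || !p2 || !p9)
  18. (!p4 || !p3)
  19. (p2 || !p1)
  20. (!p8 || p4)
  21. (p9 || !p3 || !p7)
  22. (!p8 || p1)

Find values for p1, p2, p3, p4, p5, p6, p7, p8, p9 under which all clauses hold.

Try p1 = False.
  then p8 is forced to False.
Branch on p2: take p2 = False.
  then p3 is forced to True.
  then p6 is forced to True.
  then p5 is forced to False.
  then p4 is forced to False.
For the remaining variables, p7 = True, p9 = True works.

p1 = False, p2 = False, p3 = True, p4 = False, p5 = False, p6 = True, p7 = True, p8 = False, p9 = True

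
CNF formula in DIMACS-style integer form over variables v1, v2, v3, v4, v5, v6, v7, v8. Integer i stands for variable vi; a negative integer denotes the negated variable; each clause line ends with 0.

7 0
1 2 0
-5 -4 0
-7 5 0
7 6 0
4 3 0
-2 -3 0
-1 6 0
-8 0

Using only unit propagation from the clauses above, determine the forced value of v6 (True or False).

Unit clause (v7) sets v7 = True.
From (v5 | ~v7) and v7 = True: v5 = True.
In (~v4 | ~v5), ~v5 is now false; ~v4 must hold, so v4 = False.
From (v3 | v4) and v4 = False: v3 = True.
In (~v3 | ~v2), ~v3 is now false; ~v2 must hold, so v2 = False.
From (v1 | v2) and v2 = False: v1 = True.
In (v6 | ~v1), ~v1 is now false; v6 must hold, so v6 = True.

True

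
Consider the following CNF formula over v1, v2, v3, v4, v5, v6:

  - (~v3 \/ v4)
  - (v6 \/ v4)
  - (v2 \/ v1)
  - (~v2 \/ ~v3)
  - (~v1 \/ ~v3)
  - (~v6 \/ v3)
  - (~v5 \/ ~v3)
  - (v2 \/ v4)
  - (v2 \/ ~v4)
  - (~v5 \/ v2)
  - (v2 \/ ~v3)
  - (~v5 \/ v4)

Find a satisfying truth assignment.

v1 = False, v2 = True, v3 = False, v4 = True, v5 = True, v6 = False

Try v1 = False.
  then v2 is forced to True.
  then v3 is forced to False.
  then v6 is forced to False.
  then v4 is forced to True.
v5 is now unconstrained; take v5 = True.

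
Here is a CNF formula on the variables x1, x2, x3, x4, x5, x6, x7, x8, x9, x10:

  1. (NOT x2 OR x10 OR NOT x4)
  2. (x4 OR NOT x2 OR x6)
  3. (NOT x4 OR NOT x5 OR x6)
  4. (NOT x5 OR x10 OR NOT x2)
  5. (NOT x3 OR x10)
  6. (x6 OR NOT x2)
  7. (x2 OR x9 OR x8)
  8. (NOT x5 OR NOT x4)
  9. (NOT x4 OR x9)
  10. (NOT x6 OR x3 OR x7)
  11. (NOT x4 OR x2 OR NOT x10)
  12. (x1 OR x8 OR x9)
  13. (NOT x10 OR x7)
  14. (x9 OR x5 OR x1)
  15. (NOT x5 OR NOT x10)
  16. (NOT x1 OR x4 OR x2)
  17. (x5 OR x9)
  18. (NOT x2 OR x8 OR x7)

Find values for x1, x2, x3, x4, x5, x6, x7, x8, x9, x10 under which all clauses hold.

x1=False, x2=True, x3=True, x4=True, x5=False, x6=True, x7=True, x8=False, x9=True, x10=True

x7 occurs only positively in the remaining clauses — set x7 = True.
x9 occurs only positively in the remaining clauses — set x9 = True.
Set x1 = False and propagate.
Try x2 = True.
  then x6 is forced to True.
The remaining clauses are satisfied by x3 = True, x4 = True, x5 = False, x8 = False, x10 = True.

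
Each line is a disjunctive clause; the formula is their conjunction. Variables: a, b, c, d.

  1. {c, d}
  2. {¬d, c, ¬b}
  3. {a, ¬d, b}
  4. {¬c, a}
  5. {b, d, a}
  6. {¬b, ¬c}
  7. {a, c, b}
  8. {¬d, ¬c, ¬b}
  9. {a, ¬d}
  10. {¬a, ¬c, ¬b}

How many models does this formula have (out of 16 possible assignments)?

Satisfying assignments:
  a=T b=F c=F d=T
  a=T b=F c=T d=F
  a=T b=F c=T d=T
Count: 3.

3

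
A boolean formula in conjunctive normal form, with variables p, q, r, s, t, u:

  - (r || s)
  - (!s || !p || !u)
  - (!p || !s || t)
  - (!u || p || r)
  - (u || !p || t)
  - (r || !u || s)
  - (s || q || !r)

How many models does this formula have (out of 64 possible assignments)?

23

Split on s, then p.
  s=1, p=1: remaining (q,r,t,u) ∈ {(0,0,1,0); (0,1,1,0); (1,0,1,0); (1,1,1,0)} — 4.
  s=1, p=0: q, t free; 3 ways for (r,u) × 2^2 = 12.
  s=0, p=1: remaining (q,r,t,u) ∈ {(1,1,0,1); (1,1,1,0); (1,1,1,1)} — 3.
  s=0, p=0: remaining (q,r,t,u) ∈ {(1,1,0,0); (1,1,0,1); (1,1,1,0); (1,1,1,1)} — 4.
Total: 4 + 12 + 3 + 4 = 23.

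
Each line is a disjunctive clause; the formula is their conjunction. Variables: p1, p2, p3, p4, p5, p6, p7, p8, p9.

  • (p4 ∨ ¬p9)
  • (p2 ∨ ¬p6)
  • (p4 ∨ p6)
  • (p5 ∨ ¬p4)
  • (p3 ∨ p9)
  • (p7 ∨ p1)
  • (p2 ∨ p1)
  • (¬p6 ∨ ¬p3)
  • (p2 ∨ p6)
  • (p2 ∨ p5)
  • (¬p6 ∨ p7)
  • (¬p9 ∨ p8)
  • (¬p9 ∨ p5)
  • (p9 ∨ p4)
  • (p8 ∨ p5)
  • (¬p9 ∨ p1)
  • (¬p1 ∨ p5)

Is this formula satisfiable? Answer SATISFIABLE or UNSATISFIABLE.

SATISFIABLE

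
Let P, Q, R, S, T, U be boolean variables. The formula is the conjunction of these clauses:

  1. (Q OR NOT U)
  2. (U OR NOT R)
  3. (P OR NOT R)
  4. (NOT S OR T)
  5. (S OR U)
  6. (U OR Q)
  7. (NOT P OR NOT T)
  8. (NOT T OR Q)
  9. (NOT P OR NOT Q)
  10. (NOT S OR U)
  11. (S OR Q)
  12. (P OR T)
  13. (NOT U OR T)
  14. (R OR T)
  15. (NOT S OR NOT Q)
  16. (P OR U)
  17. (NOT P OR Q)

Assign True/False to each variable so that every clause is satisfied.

Try P = False.
  then R is forced to False.
  then T is forced to True.
  then Q is forced to True.
  then S is forced to False.
  then U is forced to True.
Every clause has at least one true literal under this assignment.
Check each clause:
  1. (NOT U OR Q) — Q is true.
  2. (U OR NOT R) — NOT R is true.
  3. (P OR NOT R) — NOT R is true.
  4. (T OR NOT S) — NOT S is true.
  5. (U OR S) — U is true.
  6. (U OR Q) — Q is true.
  7. (NOT T OR NOT P) — NOT P is true.
  8. (NOT T OR Q) — Q is true.
  9. (NOT P OR NOT Q) — NOT P is true.
  10. (NOT S OR U) — NOT S is true.
  11. (S OR Q) — Q is true.
  12. (T OR P) — T is true.
  13. (NOT U OR T) — T is true.
  14. (T OR R) — T is true.
  15. (NOT S OR NOT Q) — NOT S is true.
  16. (P OR U) — U is true.
  17. (NOT P OR Q) — Q is true.

P=False  Q=True  R=False  S=False  T=True  U=True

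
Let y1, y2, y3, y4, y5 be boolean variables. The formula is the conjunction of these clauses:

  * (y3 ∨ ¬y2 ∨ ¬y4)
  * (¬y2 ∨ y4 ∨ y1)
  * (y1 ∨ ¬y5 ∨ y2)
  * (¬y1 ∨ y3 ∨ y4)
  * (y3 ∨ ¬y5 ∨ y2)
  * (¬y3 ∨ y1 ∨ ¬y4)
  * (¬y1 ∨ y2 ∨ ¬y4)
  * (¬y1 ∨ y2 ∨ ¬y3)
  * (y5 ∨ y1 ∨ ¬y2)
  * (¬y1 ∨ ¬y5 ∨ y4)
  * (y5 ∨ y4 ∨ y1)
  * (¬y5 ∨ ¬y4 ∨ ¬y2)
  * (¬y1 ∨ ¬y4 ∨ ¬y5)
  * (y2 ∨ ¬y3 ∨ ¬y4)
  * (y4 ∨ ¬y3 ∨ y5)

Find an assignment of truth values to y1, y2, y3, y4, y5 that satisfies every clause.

y1 = False  y2 = False  y3 = False  y4 = True  y5 = False

Branch on y1: take y1 = False.
Try y2 = False.
  then y5 is forced to False.
  then y4 is forced to True.
  then y3 is forced to False.
Every clause has at least one true literal under this assignment.
Check each clause:
  1. (¬y2 ∨ ¬y4 ∨ y3) — ¬y2 is true.
  2. (y4 ∨ ¬y2 ∨ y1) — y4 is true.
  3. (y2 ∨ ¬y5 ∨ y1) — ¬y5 is true.
  4. (¬y1 ∨ y3 ∨ y4) — y4 is true.
  5. (y2 ∨ ¬y5 ∨ y3) — ¬y5 is true.
  6. (y1 ∨ ¬y4 ∨ ¬y3) — ¬y3 is true.
  7. (¬y4 ∨ y2 ∨ ¬y1) — ¬y1 is true.
  8. (¬y3 ∨ ¬y1 ∨ y2) — ¬y3 is true.
  9. (y1 ∨ ¬y2 ∨ y5) — ¬y2 is true.
  10. (y4 ∨ ¬y1 ∨ ¬y5) — ¬y5 is true.
  11. (y1 ∨ y5 ∨ y4) — y4 is true.
  12. (¬y2 ∨ ¬y4 ∨ ¬y5) — ¬y5 is true.
  13. (¬y4 ∨ ¬y1 ∨ ¬y5) — ¬y5 is true.
  14. (¬y3 ∨ y2 ∨ ¬y4) — ¬y3 is true.
  15. (¬y3 ∨ y4 ∨ y5) — ¬y3 is true.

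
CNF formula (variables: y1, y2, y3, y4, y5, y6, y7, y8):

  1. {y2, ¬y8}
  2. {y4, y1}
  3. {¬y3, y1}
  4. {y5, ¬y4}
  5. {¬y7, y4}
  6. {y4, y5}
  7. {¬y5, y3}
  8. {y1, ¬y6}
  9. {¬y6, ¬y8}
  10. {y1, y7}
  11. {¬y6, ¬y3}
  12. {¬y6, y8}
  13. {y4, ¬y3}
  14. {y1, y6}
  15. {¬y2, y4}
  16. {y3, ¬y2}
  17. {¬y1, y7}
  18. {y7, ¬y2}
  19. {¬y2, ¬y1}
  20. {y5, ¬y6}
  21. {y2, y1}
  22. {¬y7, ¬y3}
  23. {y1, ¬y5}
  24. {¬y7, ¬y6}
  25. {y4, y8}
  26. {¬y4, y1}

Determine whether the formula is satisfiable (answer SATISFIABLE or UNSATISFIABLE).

UNSATISFIABLE

y1 = True:
  propagation gives y7=True, y4=True, y5=True, y3=True; an empty clause results — contradiction.
y1 = False:
  propagation gives y4=True; an empty clause results — contradiction.
Every branch closes, so no satisfying assignment exists.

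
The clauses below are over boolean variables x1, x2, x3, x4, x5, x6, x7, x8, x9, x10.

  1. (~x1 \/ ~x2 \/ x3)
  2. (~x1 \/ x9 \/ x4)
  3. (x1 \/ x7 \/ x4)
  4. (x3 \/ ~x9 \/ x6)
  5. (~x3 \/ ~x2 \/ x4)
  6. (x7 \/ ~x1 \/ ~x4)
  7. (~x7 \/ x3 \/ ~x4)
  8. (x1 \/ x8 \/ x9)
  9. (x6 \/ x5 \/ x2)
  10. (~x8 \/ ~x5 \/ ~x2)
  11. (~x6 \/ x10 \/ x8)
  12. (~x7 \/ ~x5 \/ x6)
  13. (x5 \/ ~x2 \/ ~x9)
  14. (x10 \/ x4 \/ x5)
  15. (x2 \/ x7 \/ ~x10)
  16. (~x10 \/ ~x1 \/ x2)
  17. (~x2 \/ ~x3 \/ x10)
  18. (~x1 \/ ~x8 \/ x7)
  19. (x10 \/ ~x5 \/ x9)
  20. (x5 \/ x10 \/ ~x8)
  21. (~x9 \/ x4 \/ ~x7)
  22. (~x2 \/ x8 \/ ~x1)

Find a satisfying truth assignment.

Branch on x1: take x1 = False.
Set x2 = True and propagate.
Set x3 = True and propagate.
  then x4 is forced to True.
  then x10 is forced to True.
For the remaining variables, x5 = False, x6 = True, x7 = False, x8 = True, x9 = False works.
Every clause has at least one true literal under this assignment.

x1=F, x2=T, x3=T, x4=T, x5=F, x6=T, x7=F, x8=T, x9=F, x10=T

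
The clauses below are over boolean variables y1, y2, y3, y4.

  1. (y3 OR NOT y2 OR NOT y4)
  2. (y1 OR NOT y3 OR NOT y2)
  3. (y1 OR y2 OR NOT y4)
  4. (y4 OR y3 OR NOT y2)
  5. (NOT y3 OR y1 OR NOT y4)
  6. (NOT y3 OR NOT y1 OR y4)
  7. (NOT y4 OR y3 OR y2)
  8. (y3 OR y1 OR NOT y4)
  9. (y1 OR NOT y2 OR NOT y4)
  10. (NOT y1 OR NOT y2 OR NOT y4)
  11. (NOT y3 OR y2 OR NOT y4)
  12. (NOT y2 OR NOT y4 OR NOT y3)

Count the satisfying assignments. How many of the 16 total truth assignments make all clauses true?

Satisfying assignments:
  y1=0 y2=0 y3=0 y4=0
  y1=0 y2=0 y3=1 y4=0
  y1=1 y2=0 y3=0 y4=0
That's 3 in total.

3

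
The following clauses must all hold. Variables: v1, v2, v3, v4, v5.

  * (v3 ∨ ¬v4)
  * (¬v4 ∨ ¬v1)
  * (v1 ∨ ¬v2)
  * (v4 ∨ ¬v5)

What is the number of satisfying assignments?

8

Case analysis on v4 and v1:
  v4=T, v1=T: a clause becomes empty — 0.
  v4=T, v1=F: remaining (v2,v3,v5) ∈ {(F,T,F); (F,T,T)} — 2.
  v4=F, v1=T: remaining (v2,v3,v5) ∈ {(F,F,F); (F,T,F); (T,F,F); (T,T,F)} — 4.
  v4=F, v1=F: remaining (v2,v3,v5) ∈ {(F,F,F); (F,T,F)} — 2.
Total: 0 + 2 + 4 + 2 = 8.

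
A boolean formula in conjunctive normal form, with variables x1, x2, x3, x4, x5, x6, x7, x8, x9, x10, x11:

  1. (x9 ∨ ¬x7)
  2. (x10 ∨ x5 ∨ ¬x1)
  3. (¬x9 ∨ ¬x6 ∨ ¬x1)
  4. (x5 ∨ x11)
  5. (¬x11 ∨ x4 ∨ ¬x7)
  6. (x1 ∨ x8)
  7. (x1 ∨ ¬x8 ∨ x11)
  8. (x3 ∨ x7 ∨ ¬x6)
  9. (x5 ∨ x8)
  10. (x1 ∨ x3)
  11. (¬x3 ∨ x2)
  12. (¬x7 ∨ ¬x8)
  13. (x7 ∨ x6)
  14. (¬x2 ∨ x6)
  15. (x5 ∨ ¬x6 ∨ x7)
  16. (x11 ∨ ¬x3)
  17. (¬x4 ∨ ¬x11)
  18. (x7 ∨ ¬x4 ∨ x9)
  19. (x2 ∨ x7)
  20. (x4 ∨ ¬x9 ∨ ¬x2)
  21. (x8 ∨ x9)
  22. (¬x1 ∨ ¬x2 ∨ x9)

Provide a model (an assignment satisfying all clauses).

x1 = 1, x2 = 0, x3 = 0, x4 = 0, x5 = 1, x6 = 0, x7 = 1, x8 = 0, x9 = 1, x10 = 1, x11 = 0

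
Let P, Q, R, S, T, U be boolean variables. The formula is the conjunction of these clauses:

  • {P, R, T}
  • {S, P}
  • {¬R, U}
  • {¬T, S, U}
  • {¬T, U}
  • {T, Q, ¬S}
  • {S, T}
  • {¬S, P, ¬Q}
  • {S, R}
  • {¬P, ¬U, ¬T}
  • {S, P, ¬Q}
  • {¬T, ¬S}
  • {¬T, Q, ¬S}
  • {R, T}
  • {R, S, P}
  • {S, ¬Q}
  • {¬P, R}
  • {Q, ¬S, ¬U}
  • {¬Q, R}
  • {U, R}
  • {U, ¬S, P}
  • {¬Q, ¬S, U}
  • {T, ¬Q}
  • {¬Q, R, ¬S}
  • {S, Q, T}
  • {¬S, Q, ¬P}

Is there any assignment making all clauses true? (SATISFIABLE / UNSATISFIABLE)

UNSATISFIABLE

S = True:
  propagation gives T=False, Q=True; an empty clause results — contradiction.
S = False:
  propagation gives P=True, T=True, U=True; an empty clause results — contradiction.
Every branch closes, so no satisfying assignment exists.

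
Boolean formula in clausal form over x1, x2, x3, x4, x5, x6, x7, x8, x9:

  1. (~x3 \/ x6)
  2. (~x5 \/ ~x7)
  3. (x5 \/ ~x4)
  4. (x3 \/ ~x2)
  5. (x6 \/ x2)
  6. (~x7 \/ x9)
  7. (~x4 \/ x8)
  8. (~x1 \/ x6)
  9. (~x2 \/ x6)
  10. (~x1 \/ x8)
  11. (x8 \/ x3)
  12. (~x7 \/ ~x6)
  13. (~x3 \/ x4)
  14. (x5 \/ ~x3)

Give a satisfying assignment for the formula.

x1=F  x2=T  x3=T  x4=T  x5=T  x6=T  x7=F  x8=T  x9=T

Pure literal: x1 appears only negated; assign x1 = False.
Pure literal: x7 appears only negated; assign x7 = False.
Try x2 = True.
  then x3 is forced to True.
  then x6 is forced to True.
  then x4 is forced to True.
  then x5 is forced to True.
  then x8 is forced to True.
x9 is now unconstrained; take x9 = True.
Every clause has at least one true literal under this assignment.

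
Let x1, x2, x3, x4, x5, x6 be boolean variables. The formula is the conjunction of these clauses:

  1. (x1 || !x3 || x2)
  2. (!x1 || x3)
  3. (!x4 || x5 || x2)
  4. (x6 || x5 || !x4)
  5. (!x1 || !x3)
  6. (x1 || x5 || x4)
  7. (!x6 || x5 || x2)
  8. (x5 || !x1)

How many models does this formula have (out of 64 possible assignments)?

14

Split on x1, then x5.
  x1=1, x5=1: a clause becomes empty — 0.
  x1=1, x5=0: a clause becomes empty — 0.
  x1=0, x5=1: x4, x6 free; 3 ways for (x2,x3) × 2^2 = 12.
  x1=0, x5=0: remaining (x2,x3,x4,x6) ∈ {(1,0,1,1); (1,1,1,1)} — 2.
Total: 0 + 0 + 12 + 2 = 14.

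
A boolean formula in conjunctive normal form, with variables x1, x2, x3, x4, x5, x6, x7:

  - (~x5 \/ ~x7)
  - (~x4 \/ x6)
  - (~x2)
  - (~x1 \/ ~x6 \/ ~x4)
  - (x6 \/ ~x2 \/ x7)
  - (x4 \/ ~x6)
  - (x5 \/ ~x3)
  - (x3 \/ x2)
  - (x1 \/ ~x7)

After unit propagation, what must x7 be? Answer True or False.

False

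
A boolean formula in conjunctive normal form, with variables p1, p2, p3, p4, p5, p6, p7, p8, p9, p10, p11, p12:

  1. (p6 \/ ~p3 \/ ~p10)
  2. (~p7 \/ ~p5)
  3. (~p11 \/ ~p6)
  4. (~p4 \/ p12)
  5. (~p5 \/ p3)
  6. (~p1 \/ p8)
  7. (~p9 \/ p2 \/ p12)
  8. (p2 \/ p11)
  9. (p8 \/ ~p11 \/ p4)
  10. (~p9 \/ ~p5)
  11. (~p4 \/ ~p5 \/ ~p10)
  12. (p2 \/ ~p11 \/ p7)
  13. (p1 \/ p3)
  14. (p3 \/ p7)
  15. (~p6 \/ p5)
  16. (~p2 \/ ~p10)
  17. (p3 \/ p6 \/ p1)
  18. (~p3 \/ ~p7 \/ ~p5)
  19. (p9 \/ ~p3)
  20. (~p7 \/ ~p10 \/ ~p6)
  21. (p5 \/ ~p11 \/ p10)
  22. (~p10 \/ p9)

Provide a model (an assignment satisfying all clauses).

p12 occurs only positively in the remaining clauses — set p12 = True.
Branch on p1: take p1 = False.
  then p3 is forced to True.
  then p9 is forced to True.
  then p5 is forced to False.
  then p6 is forced to False.
  then p10 is forced to False.
  then p11 is forced to False.
  then p2 is forced to True.
p4, p7, p8 are now unconstrained; take p4 = False, p7 = False, p8 = False.
Every clause has at least one true literal under this assignment.

p1=False  p2=True  p3=True  p4=False  p5=False  p6=False  p7=False  p8=False  p9=True  p10=False  p11=False  p12=True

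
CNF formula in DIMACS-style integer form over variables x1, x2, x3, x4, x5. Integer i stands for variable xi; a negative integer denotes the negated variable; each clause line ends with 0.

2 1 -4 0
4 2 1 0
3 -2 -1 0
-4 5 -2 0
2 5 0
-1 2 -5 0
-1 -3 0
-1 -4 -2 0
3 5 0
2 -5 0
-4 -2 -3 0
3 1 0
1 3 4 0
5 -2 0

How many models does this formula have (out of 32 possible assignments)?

1

The models are:
  x1=0 x2=1 x3=1 x4=0 x5=1
That's 1 in total.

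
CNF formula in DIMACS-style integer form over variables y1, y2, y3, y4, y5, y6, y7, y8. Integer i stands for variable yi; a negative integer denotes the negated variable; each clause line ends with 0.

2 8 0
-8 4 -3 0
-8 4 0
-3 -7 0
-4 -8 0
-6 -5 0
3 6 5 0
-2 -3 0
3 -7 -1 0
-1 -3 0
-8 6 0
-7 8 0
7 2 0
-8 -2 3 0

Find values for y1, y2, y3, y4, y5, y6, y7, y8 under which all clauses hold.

y1=True, y2=True, y3=False, y4=False, y5=False, y6=True, y7=False, y8=False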